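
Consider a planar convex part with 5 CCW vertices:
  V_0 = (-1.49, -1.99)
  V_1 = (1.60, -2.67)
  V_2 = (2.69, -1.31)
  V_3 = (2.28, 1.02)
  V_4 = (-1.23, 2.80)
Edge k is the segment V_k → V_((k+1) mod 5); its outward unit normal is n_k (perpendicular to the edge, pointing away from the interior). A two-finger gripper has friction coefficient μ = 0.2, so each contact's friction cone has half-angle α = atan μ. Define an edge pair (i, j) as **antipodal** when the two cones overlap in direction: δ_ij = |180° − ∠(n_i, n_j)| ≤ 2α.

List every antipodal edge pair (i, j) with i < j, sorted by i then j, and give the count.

count = 2; pairs: (0,3), (2,4)

α = atan 0.2 = 11.31°;  2α = 22.62°
n_0 = (-0.2149, -0.9766)
n_1 = (+0.7803, -0.6254)
n_2 = (+0.9849, +0.1733)
n_3 = (+0.4523, +0.8919)
n_4 = (-0.9985, +0.0542)
  (0,1): δ = 116.30°  ·
  (0,2): δ = 67.61°  ·
  (0,3): δ = 14.48°  ✓
  (0,4): δ = 99.30°  ·
  (1,2): δ = 131.31°  ·
  (1,3): δ = 78.18°  ·
  (1,4): δ = 35.60°  ·
  (2,3): δ = 126.87°  ·
  (2,4): δ = 13.09°  ✓
  (3,4): δ = 66.22°  ·
antipodal pairs: 2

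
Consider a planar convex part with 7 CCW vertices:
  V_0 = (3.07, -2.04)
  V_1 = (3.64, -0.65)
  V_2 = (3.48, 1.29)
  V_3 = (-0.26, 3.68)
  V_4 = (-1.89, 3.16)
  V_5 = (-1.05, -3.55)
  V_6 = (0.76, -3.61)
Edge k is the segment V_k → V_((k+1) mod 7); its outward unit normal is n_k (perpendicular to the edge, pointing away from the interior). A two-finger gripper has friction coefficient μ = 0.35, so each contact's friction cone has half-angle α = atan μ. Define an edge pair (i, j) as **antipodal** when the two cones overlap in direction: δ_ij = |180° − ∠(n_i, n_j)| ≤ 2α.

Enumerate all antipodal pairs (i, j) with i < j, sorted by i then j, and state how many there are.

α = atan 0.35 = 19.29°;  2α = 38.58°
n_0 = (+0.9252, -0.3794)
n_1 = (+0.9966, +0.0822)
n_2 = (+0.5385, +0.8426)
n_3 = (-0.3039, +0.9527)
n_4 = (-0.9923, -0.1242)
n_5 = (-0.0331, -0.9995)
n_6 = (+0.5621, -0.8271)
  (0,1): δ = 152.99°  ·
  (0,2): δ = 100.28°  ·
  (0,3): δ = 50.01°  ·
  (0,4): δ = 29.43°  ✓
  (0,5): δ = 110.40°  ·
  (0,6): δ = 146.50°  ·
  (1,2): δ = 127.29°  ·
  (1,3): δ = 77.02°  ·
  (1,4): δ = 2.42°  ✓
  (1,5): δ = 83.39°  ·
  (1,6): δ = 119.49°  ·
  (2,3): δ = 129.73°  ·
  (2,4): δ = 50.28°  ·
  (2,5): δ = 30.68°  ✓
  (2,6): δ = 66.78°  ·
  (3,4): δ = 100.56°  ·
  (3,5): δ = 19.59°  ✓
  (3,6): δ = 16.51°  ✓
  (4,5): δ = 99.03°  ·
  (4,6): δ = 62.93°  ·
  (5,6): δ = 143.90°  ·
antipodal pairs: 5

count = 5; pairs: (0,4), (1,4), (2,5), (3,5), (3,6)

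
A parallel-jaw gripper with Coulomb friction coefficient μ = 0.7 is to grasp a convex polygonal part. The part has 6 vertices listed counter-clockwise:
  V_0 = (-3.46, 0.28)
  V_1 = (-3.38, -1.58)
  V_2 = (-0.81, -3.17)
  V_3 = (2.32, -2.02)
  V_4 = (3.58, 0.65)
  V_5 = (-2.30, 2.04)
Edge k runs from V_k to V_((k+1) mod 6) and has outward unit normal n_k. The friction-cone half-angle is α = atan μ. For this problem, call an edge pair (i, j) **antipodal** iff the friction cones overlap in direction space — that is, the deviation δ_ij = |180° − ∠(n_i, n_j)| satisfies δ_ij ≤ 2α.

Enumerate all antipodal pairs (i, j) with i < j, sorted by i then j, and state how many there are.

α = atan 0.7 = 34.99°;  2α = 69.98°
n_0 = (-0.9991, -0.0430)
n_1 = (-0.5261, -0.8504)
n_2 = (+0.3449, -0.9386)
n_3 = (+0.9044, -0.4268)
n_4 = (+0.2301, +0.9732)
n_5 = (-0.8350, +0.5503)
  (0,1): δ = 124.21°  ·
  (0,2): δ = 72.29°  ·
  (0,3): δ = 27.73°  ✓
  (0,4): δ = 74.24°  ·
  (0,5): δ = 144.15°  ·
  (1,2): δ = 128.08°  ·
  (1,3): δ = 83.52°  ·
  (1,4): δ = 18.44°  ✓
  (1,5): δ = 88.36°  ·
  (2,3): δ = 135.44°  ·
  (2,4): δ = 33.47°  ✓
  (2,5): δ = 36.44°  ✓
  (3,4): δ = 78.04°  ·
  (3,5): δ = 8.13°  ✓
  (4,5): δ = 110.09°  ·
antipodal pairs: 5

count = 5; pairs: (0,3), (1,4), (2,4), (2,5), (3,5)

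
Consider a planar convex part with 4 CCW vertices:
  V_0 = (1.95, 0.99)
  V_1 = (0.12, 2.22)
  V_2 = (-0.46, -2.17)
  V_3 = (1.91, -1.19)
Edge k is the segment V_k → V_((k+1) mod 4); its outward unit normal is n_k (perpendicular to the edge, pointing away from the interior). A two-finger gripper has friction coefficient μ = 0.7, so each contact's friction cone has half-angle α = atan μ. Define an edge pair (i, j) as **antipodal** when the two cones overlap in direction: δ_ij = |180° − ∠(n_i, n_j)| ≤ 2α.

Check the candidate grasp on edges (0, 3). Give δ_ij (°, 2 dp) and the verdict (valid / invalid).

α = atan 0.7 = 34.99°;  2α = 69.98°
edge 0: e_0 = (-1.83, +1.23);  n_0 = (+0.5578, +0.8300)
edge 3: e_3 = (+0.04, +2.18);  n_3 = (+0.9998, -0.0183)
∠(n_0, n_3) = 57.14°
δ = |180° − 57.14°| = 122.86°
122.86° > 2α = 69.98°  →  invalid

δ = 122.86°, invalid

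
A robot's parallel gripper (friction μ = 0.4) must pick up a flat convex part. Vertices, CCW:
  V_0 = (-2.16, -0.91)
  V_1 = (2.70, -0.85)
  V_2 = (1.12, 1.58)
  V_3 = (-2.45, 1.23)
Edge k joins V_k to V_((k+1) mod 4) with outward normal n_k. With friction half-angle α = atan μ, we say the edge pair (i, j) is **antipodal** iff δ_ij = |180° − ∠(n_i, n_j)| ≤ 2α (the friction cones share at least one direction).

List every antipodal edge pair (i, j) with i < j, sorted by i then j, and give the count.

α = atan 0.4 = 21.80°;  2α = 43.60°
n_0 = (+0.0123, -0.9999)
n_1 = (+0.8384, +0.5451)
n_2 = (-0.0976, +0.9952)
n_3 = (-0.9909, -0.1343)
  (0,1): δ = 57.68°  ·
  (0,2): δ = 4.89°  ✓
  (0,3): δ = 97.01°  ·
  (1,2): δ = 117.43°  ·
  (1,3): δ = 25.31°  ✓
  (2,3): δ = 87.88°  ·
antipodal pairs: 2

count = 2; pairs: (0,2), (1,3)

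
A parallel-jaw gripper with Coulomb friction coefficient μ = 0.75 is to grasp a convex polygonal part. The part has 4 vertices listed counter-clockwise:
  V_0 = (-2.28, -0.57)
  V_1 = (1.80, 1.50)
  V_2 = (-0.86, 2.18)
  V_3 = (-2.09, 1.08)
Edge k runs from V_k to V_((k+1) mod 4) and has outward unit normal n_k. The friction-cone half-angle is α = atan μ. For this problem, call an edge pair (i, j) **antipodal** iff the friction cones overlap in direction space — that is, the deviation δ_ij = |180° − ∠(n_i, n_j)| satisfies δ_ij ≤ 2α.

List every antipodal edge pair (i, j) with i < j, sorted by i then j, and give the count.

count = 3; pairs: (0,1), (0,2), (0,3)

α = atan 0.75 = 36.87°;  2α = 73.74°
n_0 = (+0.4525, -0.8918)
n_1 = (+0.2477, +0.9688)
n_2 = (-0.6666, +0.7454)
n_3 = (-0.9934, +0.1144)
  (0,1): δ = 41.24°  ✓
  (0,2): δ = 14.91°  ✓
  (0,3): δ = 56.53°  ✓
  (1,2): δ = 123.85°  ·
  (1,3): δ = 82.23°  ·
  (2,3): δ = 138.38°  ·
antipodal pairs: 3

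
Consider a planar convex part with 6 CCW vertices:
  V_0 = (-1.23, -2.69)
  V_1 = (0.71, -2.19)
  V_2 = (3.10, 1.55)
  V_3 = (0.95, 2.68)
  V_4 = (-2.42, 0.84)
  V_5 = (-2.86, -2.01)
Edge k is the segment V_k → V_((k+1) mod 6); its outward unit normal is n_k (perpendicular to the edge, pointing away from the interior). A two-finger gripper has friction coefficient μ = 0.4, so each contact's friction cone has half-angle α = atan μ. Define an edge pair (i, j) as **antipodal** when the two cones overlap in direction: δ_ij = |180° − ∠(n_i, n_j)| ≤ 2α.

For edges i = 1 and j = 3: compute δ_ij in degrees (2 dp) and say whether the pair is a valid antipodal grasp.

α = atan 0.4 = 21.80°;  2α = 43.60°
edge 1: e_1 = (+2.39, +3.74);  n_1 = (+0.8426, -0.5385)
edge 3: e_3 = (-3.37, -1.84);  n_3 = (-0.4792, +0.8777)
∠(n_1, n_3) = 151.21°
δ = |180° − 151.21°| = 28.79°
28.79° ≤ 2α = 43.60°  →  valid

δ = 28.79°, valid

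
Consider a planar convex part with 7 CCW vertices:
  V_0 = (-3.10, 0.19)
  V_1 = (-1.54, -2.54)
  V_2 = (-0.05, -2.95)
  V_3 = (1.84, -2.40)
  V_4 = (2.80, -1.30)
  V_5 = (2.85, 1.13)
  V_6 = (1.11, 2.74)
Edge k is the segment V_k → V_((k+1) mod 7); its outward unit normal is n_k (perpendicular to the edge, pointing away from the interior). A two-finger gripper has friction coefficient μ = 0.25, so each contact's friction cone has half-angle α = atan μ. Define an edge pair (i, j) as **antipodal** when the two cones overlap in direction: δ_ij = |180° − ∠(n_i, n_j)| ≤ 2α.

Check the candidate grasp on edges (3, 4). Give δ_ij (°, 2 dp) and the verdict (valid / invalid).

δ = 140.07°, invalid

α = atan 0.25 = 14.04°;  2α = 28.07°
edge 3: e_3 = (+0.96, +1.10);  n_3 = (+0.7534, -0.6575)
edge 4: e_4 = (+0.05, +2.43);  n_4 = (+0.9998, -0.0206)
∠(n_3, n_4) = 39.93°
δ = |180° − 39.93°| = 140.07°
140.07° > 2α = 28.07°  →  invalid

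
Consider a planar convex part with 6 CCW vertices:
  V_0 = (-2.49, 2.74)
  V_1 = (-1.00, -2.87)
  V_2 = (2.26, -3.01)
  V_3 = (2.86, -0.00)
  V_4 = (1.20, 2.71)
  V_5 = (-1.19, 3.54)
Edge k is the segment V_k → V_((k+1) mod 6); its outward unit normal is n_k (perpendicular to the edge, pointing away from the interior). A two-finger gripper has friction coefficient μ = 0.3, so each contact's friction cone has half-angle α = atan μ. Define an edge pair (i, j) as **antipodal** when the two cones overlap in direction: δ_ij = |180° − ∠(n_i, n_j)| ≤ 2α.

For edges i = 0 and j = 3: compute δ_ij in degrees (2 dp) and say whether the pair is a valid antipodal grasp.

δ = 16.62°, valid

α = atan 0.3 = 16.70°;  2α = 33.40°
edge 0: e_0 = (+1.49, -5.61);  n_0 = (-0.9665, -0.2567)
edge 3: e_3 = (-1.66, +2.71);  n_3 = (+0.8527, +0.5223)
∠(n_0, n_3) = 163.38°
δ = |180° − 163.38°| = 16.62°
16.62° ≤ 2α = 33.40°  →  valid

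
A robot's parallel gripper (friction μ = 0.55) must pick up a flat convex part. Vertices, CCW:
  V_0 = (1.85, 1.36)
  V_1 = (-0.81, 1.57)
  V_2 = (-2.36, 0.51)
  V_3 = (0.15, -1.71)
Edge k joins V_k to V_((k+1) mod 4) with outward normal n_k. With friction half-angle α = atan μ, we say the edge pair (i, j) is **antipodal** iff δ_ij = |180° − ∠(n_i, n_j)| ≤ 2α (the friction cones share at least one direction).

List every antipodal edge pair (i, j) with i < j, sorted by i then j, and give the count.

count = 2; pairs: (0,2), (1,3)

α = atan 0.55 = 28.81°;  2α = 57.62°
n_0 = (+0.0787, +0.9969)
n_1 = (-0.5645, +0.8254)
n_2 = (-0.6625, -0.7491)
n_3 = (+0.8748, -0.4844)
  (0,1): δ = 141.12°  ·
  (0,2): δ = 36.98°  ✓
  (0,3): δ = 65.54°  ·
  (1,2): δ = 75.86°  ·
  (1,3): δ = 26.66°  ✓
  (2,3): δ = 77.48°  ·
antipodal pairs: 2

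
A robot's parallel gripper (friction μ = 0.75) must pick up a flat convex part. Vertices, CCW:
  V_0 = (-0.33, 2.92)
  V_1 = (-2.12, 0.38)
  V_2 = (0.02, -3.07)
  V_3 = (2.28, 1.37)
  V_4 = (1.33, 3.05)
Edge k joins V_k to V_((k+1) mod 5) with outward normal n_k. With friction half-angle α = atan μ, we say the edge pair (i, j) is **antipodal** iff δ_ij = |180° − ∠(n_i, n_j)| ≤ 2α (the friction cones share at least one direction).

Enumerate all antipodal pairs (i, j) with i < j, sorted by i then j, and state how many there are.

α = atan 0.75 = 36.87°;  2α = 73.74°
n_0 = (-0.8174, +0.5761)
n_1 = (-0.8498, -0.5271)
n_2 = (+0.8912, -0.4536)
n_3 = (+0.8705, +0.4922)
n_4 = (-0.0781, +0.9969)
  (0,1): δ = 113.02°  ·
  (0,2): δ = 8.20°  ✓
  (0,3): δ = 64.66°  ✓
  (0,4): δ = 129.65°  ·
  (1,2): δ = 58.79°  ✓
  (1,3): δ = 2.32°  ✓
  (1,4): δ = 62.67°  ✓
  (2,3): δ = 123.54°  ·
  (2,4): δ = 58.55°  ✓
  (3,4): δ = 115.01°  ·
antipodal pairs: 6

count = 6; pairs: (0,2), (0,3), (1,2), (1,3), (1,4), (2,4)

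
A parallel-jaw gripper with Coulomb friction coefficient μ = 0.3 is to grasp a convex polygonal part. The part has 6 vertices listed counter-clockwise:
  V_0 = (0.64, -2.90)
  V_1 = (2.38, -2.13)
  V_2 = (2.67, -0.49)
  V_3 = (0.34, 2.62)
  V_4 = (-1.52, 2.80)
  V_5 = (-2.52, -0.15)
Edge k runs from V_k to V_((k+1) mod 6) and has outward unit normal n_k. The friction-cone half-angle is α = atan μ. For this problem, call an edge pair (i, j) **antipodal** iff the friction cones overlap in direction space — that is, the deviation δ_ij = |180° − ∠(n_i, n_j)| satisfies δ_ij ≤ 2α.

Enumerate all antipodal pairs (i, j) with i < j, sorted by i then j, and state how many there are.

α = atan 0.3 = 16.70°;  2α = 33.40°
n_0 = (+0.4047, -0.9145)
n_1 = (+0.9847, -0.1741)
n_2 = (+0.8003, +0.5996)
n_3 = (+0.0963, +0.9954)
n_4 = (-0.9471, +0.3210)
n_5 = (-0.6565, -0.7543)
  (0,1): δ = 123.90°  ·
  (0,2): δ = 77.03°  ·
  (0,3): δ = 29.40°  ✓
  (0,4): δ = 47.40°  ·
  (0,5): δ = 115.10°  ·
  (1,2): δ = 133.13°  ·
  (1,3): δ = 85.50°  ·
  (1,4): δ = 8.70°  ✓
  (1,5): δ = 59.00°  ·
  (2,3): δ = 132.37°  ·
  (2,4): δ = 55.57°  ·
  (2,5): δ = 12.13°  ✓
  (3,4): δ = 103.20°  ·
  (3,5): δ = 35.50°  ·
  (4,5): δ = 112.31°  ·
antipodal pairs: 3

count = 3; pairs: (0,3), (1,4), (2,5)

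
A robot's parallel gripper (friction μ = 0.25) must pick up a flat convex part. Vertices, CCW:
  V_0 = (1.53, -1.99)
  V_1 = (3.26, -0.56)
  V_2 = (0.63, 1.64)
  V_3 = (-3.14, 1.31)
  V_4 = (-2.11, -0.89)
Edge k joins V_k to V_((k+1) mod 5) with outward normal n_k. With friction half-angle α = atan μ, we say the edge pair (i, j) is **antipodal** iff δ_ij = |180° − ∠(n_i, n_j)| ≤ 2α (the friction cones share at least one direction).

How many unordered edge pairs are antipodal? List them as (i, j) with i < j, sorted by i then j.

count = 3; pairs: (1,3), (1,4), (2,4)

α = atan 0.25 = 14.04°;  2α = 28.07°
n_0 = (+0.6371, -0.7708)
n_1 = (+0.6416, +0.7670)
n_2 = (-0.0872, +0.9962)
n_3 = (-0.9057, -0.4240)
n_4 = (-0.2893, -0.9572)
  (0,1): δ = 79.49°  ·
  (0,2): δ = 34.57°  ·
  (0,3): δ = 75.51°  ·
  (0,4): δ = 123.61°  ·
  (1,2): δ = 135.08°  ·
  (1,3): δ = 25.00°  ✓
  (1,4): δ = 23.10°  ✓
  (2,3): δ = 69.91°  ·
  (2,4): δ = 21.82°  ✓
  (3,4): δ = 131.90°  ·
antipodal pairs: 3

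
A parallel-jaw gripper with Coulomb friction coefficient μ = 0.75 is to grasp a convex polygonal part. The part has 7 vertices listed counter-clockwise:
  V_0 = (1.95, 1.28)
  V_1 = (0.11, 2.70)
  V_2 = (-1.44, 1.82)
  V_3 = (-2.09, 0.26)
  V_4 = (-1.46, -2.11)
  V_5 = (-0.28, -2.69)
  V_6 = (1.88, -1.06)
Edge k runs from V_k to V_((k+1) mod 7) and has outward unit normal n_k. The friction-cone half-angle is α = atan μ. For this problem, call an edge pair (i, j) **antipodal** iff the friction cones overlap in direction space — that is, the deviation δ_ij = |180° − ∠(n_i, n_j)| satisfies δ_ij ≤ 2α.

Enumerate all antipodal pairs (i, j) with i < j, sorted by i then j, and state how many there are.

α = atan 0.75 = 36.87°;  2α = 73.74°
n_0 = (+0.6110, +0.7917)
n_1 = (-0.4937, +0.8696)
n_2 = (-0.9231, +0.3846)
n_3 = (-0.9664, -0.2569)
n_4 = (-0.4411, -0.8974)
n_5 = (+0.6024, -0.7982)
n_6 = (+0.9996, -0.0299)
  (0,1): δ = 112.76°  ·
  (0,2): δ = 74.96°  ·
  (0,3): δ = 37.45°  ✓
  (0,4): δ = 11.48°  ✓
  (0,5): δ = 74.70°  ·
  (0,6): δ = 125.95°  ·
  (1,2): δ = 142.21°  ·
  (1,3): δ = 104.70°  ·
  (1,4): δ = 55.76°  ✓
  (1,5): δ = 7.45°  ✓
  (1,6): δ = 58.70°  ✓
  (2,3): δ = 142.49°  ·
  (2,4): δ = 93.56°  ·
  (2,5): δ = 30.34°  ✓
  (2,6): δ = 20.91°  ✓
  (3,4): δ = 131.06°  ·
  (3,5): δ = 67.85°  ✓
  (3,6): δ = 16.60°  ✓
  (4,5): δ = 116.79°  ·
  (4,6): δ = 65.54°  ✓
  (5,6): δ = 128.75°  ·
antipodal pairs: 10

count = 10; pairs: (0,3), (0,4), (1,4), (1,5), (1,6), (2,5), (2,6), (3,5), (3,6), (4,6)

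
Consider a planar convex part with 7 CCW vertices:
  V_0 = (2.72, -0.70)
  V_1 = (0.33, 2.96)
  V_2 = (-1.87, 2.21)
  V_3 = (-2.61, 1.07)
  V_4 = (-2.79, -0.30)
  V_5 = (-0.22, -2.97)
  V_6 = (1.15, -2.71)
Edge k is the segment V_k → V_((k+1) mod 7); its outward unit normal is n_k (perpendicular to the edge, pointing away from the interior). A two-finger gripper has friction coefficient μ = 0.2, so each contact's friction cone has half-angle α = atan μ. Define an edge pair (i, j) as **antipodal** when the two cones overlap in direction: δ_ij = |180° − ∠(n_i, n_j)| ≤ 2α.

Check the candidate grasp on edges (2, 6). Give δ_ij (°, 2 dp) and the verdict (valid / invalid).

α = atan 0.2 = 11.31°;  2α = 22.62°
edge 2: e_2 = (-0.74, -1.14);  n_2 = (-0.8388, +0.5445)
edge 6: e_6 = (+1.57, +2.01);  n_6 = (+0.7881, -0.6156)
∠(n_2, n_6) = 175.00°
δ = |180° − 175.00°| = 5.00°
5.00° ≤ 2α = 22.62°  →  valid

δ = 5.00°, valid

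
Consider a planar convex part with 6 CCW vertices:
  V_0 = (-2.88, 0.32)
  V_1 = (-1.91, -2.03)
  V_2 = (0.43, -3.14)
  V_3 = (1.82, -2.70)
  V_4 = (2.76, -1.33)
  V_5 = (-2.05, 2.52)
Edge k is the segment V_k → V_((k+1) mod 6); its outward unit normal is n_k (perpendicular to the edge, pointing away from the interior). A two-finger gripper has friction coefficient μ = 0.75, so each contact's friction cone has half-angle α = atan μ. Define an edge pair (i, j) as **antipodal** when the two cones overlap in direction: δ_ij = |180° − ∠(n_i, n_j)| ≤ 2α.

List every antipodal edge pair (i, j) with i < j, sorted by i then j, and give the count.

α = atan 0.75 = 36.87°;  2α = 73.74°
n_0 = (-0.9244, -0.3815)
n_1 = (-0.4286, -0.9035)
n_2 = (+0.3018, -0.9534)
n_3 = (+0.8246, -0.5658)
n_4 = (+0.6249, +0.7807)
n_5 = (-0.9356, +0.3530)
  (0,1): δ = 137.81°  ·
  (0,2): δ = 94.86°  ·
  (0,3): δ = 56.88°  ✓
  (0,4): δ = 28.90°  ✓
  (0,5): δ = 136.90°  ·
  (1,2): δ = 137.06°  ·
  (1,3): δ = 99.08°  ·
  (1,4): δ = 13.30°  ✓
  (1,5): δ = 94.71°  ·
  (2,3): δ = 142.02°  ·
  (2,4): δ = 56.24°  ✓
  (2,5): δ = 51.76°  ✓
  (3,4): δ = 94.22°  ·
  (3,5): δ = 13.79°  ✓
  (4,5): δ = 72.00°  ✓
antipodal pairs: 7

count = 7; pairs: (0,3), (0,4), (1,4), (2,4), (2,5), (3,5), (4,5)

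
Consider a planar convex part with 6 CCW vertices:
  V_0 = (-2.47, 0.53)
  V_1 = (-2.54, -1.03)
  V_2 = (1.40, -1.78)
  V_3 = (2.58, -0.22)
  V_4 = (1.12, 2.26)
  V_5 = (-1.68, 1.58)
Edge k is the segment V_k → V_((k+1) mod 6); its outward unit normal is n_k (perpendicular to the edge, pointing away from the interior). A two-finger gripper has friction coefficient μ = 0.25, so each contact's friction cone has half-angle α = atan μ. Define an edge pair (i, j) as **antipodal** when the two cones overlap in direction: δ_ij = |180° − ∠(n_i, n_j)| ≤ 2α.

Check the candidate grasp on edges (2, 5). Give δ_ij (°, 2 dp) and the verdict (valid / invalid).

δ = 0.15°, valid

α = atan 0.25 = 14.04°;  2α = 28.07°
edge 2: e_2 = (+1.18, +1.56);  n_2 = (+0.7975, -0.6033)
edge 5: e_5 = (-0.79, -1.05);  n_5 = (-0.7991, +0.6012)
∠(n_2, n_5) = 179.85°
δ = |180° − 179.85°| = 0.15°
0.15° ≤ 2α = 28.07°  →  valid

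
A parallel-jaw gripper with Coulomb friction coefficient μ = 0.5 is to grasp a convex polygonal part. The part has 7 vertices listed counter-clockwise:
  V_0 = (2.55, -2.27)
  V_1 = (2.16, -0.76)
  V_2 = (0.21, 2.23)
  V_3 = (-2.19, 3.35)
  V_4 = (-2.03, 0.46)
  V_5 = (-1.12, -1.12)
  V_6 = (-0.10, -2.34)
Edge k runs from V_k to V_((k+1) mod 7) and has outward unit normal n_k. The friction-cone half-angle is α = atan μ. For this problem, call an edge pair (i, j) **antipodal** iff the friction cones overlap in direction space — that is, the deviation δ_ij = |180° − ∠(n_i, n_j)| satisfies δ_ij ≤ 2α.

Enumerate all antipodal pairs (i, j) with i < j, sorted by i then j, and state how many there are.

count = 9; pairs: (0,3), (0,4), (0,5), (1,3), (1,4), (1,5), (2,4), (2,5), (2,6)

α = atan 0.5 = 26.57°;  2α = 53.13°
n_0 = (+0.9682, +0.2501)
n_1 = (+0.8376, +0.5463)
n_2 = (+0.4229, +0.9062)
n_3 = (-0.9985, -0.0553)
n_4 = (-0.8666, -0.4991)
n_5 = (-0.7672, -0.6414)
n_6 = (+0.0264, -0.9997)
  (0,1): δ = 161.37°  ·
  (0,2): δ = 129.50°  ·
  (0,3): δ = 11.31°  ✓
  (0,4): δ = 15.46°  ✓
  (0,5): δ = 25.42°  ✓
  (0,6): δ = 77.03°  ·
  (1,2): δ = 148.13°  ·
  (1,3): δ = 29.94°  ✓
  (1,4): δ = 3.17°  ✓
  (1,5): δ = 6.79°  ✓
  (1,6): δ = 58.40°  ·
  (2,3): δ = 61.81°  ·
  (2,4): δ = 35.04°  ✓
  (2,5): δ = 25.09°  ✓
  (2,6): δ = 26.53°  ✓
  (3,4): δ = 153.23°  ·
  (3,5): δ = 143.27°  ·
  (3,6): δ = 91.66°  ·
  (4,5): δ = 170.04°  ·
  (4,6): δ = 118.43°  ·
  (5,6): δ = 128.38°  ·
antipodal pairs: 9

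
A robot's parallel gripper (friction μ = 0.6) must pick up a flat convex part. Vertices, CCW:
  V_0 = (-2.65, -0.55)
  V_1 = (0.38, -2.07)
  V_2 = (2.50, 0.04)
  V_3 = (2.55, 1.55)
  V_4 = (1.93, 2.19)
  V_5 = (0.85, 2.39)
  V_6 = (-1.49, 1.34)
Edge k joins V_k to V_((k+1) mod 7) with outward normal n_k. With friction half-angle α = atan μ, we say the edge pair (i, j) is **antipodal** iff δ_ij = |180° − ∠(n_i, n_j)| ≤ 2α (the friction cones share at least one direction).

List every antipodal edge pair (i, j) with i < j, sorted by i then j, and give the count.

count = 7; pairs: (0,3), (0,4), (0,5), (1,4), (1,5), (1,6), (2,6)

α = atan 0.6 = 30.96°;  2α = 61.93°
n_0 = (-0.4484, -0.8938)
n_1 = (+0.7054, -0.7088)
n_2 = (+0.9995, -0.0331)
n_3 = (+0.7182, +0.6958)
n_4 = (+0.1821, +0.9833)
n_5 = (-0.4094, +0.9124)
n_6 = (-0.8523, +0.5231)
  (0,1): δ = 108.49°  ·
  (0,2): δ = 65.26°  ·
  (0,3): δ = 19.27°  ✓
  (0,4): δ = 16.15°  ✓
  (0,5): δ = 50.81°  ✓
  (0,6): δ = 85.10°  ·
  (1,2): δ = 136.76°  ·
  (1,3): δ = 90.77°  ·
  (1,4): δ = 55.36°  ✓
  (1,5): δ = 20.70°  ✓
  (1,6): δ = 13.60°  ✓
  (2,3): δ = 134.01°  ·
  (2,4): δ = 98.59°  ·
  (2,5): δ = 63.94°  ·
  (2,6): δ = 29.64°  ✓
  (3,4): δ = 144.58°  ·
  (3,5): δ = 109.92°  ·
  (3,6): δ = 75.63°  ·
  (4,5): δ = 145.34°  ·
  (4,6): δ = 111.05°  ·
  (5,6): δ = 145.71°  ·
antipodal pairs: 7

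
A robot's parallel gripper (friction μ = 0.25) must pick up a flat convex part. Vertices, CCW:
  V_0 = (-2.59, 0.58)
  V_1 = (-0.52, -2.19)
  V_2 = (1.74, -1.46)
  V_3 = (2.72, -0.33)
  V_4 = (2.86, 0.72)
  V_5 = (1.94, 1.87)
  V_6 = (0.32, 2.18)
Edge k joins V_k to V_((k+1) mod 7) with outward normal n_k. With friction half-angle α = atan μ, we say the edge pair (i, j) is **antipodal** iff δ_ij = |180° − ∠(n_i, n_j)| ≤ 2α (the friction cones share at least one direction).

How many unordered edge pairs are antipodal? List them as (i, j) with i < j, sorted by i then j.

count = 3; pairs: (0,4), (1,6), (2,6)

α = atan 0.25 = 14.04°;  2α = 28.07°
n_0 = (-0.8010, -0.5986)
n_1 = (+0.3074, -0.9516)
n_2 = (+0.7555, -0.6552)
n_3 = (+0.9912, -0.1322)
n_4 = (+0.7809, +0.6247)
n_5 = (+0.1879, +0.9822)
n_6 = (-0.4818, +0.8763)
  (0,1): δ = 108.87°  ·
  (0,2): δ = 77.70°  ·
  (0,3): δ = 44.37°  ·
  (0,4): δ = 1.89°  ✓
  (0,5): δ = 42.40°  ·
  (0,6): δ = 82.03°  ·
  (1,2): δ = 148.83°  ·
  (1,3): δ = 115.50°  ·
  (1,4): δ = 69.24°  ·
  (1,5): δ = 28.73°  ·
  (1,6): δ = 10.90°  ✓
  (2,3): δ = 146.66°  ·
  (2,4): δ = 100.41°  ·
  (2,5): δ = 59.90°  ·
  (2,6): δ = 20.26°  ✓
  (3,4): δ = 133.75°  ·
  (3,5): δ = 93.24°  ·
  (3,6): δ = 53.60°  ·
  (4,5): δ = 139.49°  ·
  (4,6): δ = 99.86°  ·
  (5,6): δ = 140.36°  ·
antipodal pairs: 3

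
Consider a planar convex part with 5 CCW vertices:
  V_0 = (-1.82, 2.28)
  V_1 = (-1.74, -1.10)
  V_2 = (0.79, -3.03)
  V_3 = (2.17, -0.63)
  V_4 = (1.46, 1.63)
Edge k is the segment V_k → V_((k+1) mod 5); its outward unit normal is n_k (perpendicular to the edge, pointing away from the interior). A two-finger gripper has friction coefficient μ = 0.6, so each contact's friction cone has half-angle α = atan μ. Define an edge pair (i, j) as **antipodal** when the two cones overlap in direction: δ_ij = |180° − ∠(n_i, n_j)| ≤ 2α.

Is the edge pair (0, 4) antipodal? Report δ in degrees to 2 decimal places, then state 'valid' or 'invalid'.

α = atan 0.6 = 30.96°;  2α = 61.93°
edge 0: e_0 = (+0.08, -3.38);  n_0 = (-0.9997, -0.0237)
edge 4: e_4 = (-3.28, +0.65);  n_4 = (+0.1944, +0.9809)
∠(n_0, n_4) = 102.56°
δ = |180° − 102.56°| = 77.44°
77.44° > 2α = 61.93°  →  invalid

δ = 77.44°, invalid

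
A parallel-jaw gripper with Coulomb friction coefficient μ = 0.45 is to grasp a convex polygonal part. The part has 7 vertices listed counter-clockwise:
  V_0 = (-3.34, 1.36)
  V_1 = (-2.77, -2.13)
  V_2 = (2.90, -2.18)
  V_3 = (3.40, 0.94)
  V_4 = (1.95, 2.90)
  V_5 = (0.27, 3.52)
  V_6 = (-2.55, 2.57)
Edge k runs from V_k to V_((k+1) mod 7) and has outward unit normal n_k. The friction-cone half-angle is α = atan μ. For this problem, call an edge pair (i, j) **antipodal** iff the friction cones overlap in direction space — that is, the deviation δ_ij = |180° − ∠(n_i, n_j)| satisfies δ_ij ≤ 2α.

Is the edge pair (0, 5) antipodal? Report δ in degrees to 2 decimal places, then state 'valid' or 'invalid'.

δ = 99.34°, invalid

α = atan 0.45 = 24.23°;  2α = 48.46°
edge 0: e_0 = (+0.57, -3.49);  n_0 = (-0.9869, -0.1612)
edge 5: e_5 = (-2.82, -0.95);  n_5 = (-0.3193, +0.9477)
∠(n_0, n_5) = 80.66°
δ = |180° − 80.66°| = 99.34°
99.34° > 2α = 48.46°  →  invalid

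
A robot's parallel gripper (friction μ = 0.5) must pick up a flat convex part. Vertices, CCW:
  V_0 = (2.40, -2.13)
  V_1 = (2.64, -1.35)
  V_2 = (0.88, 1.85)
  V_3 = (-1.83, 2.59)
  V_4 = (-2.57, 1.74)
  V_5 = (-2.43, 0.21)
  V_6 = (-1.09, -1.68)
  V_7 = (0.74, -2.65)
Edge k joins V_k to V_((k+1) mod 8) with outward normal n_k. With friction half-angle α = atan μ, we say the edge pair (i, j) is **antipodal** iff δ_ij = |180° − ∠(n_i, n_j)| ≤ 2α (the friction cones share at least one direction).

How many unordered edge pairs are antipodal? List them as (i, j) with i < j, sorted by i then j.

count = 10; pairs: (0,3), (0,4), (0,5), (1,4), (1,5), (1,6), (2,5), (2,6), (2,7), (3,7)

α = atan 0.5 = 26.57°;  2α = 53.13°
n_0 = (+0.9558, -0.2941)
n_1 = (+0.8762, +0.4819)
n_2 = (+0.2634, +0.9647)
n_3 = (-0.7542, +0.6566)
n_4 = (-0.9958, -0.0911)
n_5 = (-0.8158, -0.5784)
n_6 = (-0.4683, -0.8836)
n_7 = (+0.2989, -0.9543)
  (0,1): δ = 134.09°  ·
  (0,2): δ = 88.17°  ·
  (0,3): δ = 23.94°  ✓
  (0,4): δ = 22.33°  ✓
  (0,5): δ = 52.44°  ✓
  (0,6): δ = 79.18°  ·
  (0,7): δ = 124.50°  ·
  (1,2): δ = 134.08°  ·
  (1,3): δ = 69.85°  ·
  (1,4): δ = 23.58°  ✓
  (1,5): δ = 6.53°  ✓
  (1,6): δ = 33.26°  ✓
  (1,7): δ = 78.58°  ·
  (2,3): δ = 115.77°  ·
  (2,4): δ = 69.50°  ·
  (2,5): δ = 39.39°  ✓
  (2,6): δ = 12.65°  ✓
  (2,7): δ = 32.67°  ✓
  (3,4): δ = 133.73°  ·
  (3,5): δ = 103.62°  ·
  (3,6): δ = 76.88°  ·
  (3,7): δ = 31.56°  ✓
  (4,5): δ = 149.89°  ·
  (4,6): δ = 123.15°  ·
  (4,7): δ = 77.83°  ·
  (5,6): δ = 153.26°  ·
  (5,7): δ = 107.94°  ·
  (6,7): δ = 134.68°  ·
antipodal pairs: 10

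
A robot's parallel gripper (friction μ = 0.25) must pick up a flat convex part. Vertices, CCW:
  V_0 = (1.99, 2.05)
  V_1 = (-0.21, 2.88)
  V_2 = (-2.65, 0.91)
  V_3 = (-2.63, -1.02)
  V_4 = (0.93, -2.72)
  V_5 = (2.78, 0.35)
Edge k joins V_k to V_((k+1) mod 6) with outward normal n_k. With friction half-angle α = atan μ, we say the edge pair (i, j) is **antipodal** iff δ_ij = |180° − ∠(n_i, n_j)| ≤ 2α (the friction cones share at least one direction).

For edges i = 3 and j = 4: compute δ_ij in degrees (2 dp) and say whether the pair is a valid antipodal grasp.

δ = 95.55°, invalid

α = atan 0.25 = 14.04°;  2α = 28.07°
edge 3: e_3 = (+3.56, -1.70);  n_3 = (-0.4309, -0.9024)
edge 4: e_4 = (+1.85, +3.07);  n_4 = (+0.8565, -0.5161)
∠(n_3, n_4) = 84.45°
δ = |180° − 84.45°| = 95.55°
95.55° > 2α = 28.07°  →  invalid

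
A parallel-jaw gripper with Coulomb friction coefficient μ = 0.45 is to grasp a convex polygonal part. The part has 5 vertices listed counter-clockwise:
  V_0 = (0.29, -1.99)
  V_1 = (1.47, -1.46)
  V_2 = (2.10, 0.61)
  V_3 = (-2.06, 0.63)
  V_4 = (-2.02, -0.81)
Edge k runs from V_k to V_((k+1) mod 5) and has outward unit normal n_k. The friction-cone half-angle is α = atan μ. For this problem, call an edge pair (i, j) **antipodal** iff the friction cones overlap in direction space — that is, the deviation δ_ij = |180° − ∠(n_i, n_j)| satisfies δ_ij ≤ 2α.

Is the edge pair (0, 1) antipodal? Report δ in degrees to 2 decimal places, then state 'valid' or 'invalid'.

δ = 131.11°, invalid

α = atan 0.45 = 24.23°;  2α = 48.46°
edge 0: e_0 = (+1.18, +0.53);  n_0 = (+0.4097, -0.9122)
edge 1: e_1 = (+0.63, +2.07);  n_1 = (+0.9567, -0.2912)
∠(n_0, n_1) = 48.89°
δ = |180° − 48.89°| = 131.11°
131.11° > 2α = 48.46°  →  invalid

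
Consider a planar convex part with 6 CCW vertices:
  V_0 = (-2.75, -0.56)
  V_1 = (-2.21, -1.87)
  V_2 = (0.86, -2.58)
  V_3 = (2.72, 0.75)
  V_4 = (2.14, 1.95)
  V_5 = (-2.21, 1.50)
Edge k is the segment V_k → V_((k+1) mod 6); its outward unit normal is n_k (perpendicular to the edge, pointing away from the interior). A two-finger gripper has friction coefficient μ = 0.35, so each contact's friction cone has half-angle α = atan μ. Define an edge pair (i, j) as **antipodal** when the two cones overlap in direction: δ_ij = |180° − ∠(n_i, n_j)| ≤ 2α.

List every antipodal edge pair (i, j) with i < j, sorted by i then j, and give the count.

α = atan 0.35 = 19.29°;  2α = 38.58°
n_0 = (-0.9245, -0.3811)
n_1 = (-0.2253, -0.9743)
n_2 = (+0.8730, -0.4876)
n_3 = (+0.9003, +0.4352)
n_4 = (-0.1029, +0.9947)
n_5 = (-0.9673, +0.2536)
  (0,1): δ = 125.42°  ·
  (0,2): δ = 51.59°  ·
  (0,3): δ = 3.39°  ✓
  (0,4): δ = 73.50°  ·
  (0,5): δ = 142.91°  ·
  (1,2): δ = 106.16°  ·
  (1,3): δ = 51.18°  ·
  (1,4): δ = 18.93°  ✓
  (1,5): δ = 88.33°  ·
  (2,3): δ = 125.02°  ·
  (2,4): δ = 54.91°  ·
  (2,5): δ = 14.50°  ✓
  (3,4): δ = 109.89°  ·
  (3,5): δ = 40.48°  ·
  (4,5): δ = 110.59°  ·
antipodal pairs: 3

count = 3; pairs: (0,3), (1,4), (2,5)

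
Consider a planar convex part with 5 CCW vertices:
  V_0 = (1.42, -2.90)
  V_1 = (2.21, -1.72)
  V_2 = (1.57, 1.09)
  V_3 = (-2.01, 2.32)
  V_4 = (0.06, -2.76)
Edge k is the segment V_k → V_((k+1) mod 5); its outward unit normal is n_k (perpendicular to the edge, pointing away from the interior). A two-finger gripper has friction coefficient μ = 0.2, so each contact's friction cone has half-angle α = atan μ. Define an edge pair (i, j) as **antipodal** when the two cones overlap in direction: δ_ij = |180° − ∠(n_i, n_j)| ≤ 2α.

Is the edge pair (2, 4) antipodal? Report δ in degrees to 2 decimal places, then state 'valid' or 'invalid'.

δ = 13.08°, valid

α = atan 0.2 = 11.31°;  2α = 22.62°
edge 2: e_2 = (-3.58, +1.23);  n_2 = (+0.3249, +0.9457)
edge 4: e_4 = (+1.36, -0.14);  n_4 = (-0.1024, -0.9947)
∠(n_2, n_4) = 166.92°
δ = |180° − 166.92°| = 13.08°
13.08° ≤ 2α = 22.62°  →  valid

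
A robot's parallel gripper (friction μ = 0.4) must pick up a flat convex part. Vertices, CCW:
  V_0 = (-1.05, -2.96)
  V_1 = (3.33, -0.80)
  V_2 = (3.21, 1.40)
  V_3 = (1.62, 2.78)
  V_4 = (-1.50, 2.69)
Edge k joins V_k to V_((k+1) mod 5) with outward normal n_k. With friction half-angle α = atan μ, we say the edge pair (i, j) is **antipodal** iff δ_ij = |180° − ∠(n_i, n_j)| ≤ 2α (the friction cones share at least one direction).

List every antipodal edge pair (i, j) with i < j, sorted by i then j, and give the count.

α = atan 0.4 = 21.80°;  2α = 43.60°
n_0 = (+0.4423, -0.8969)
n_1 = (+0.9985, +0.0545)
n_2 = (+0.6555, +0.7552)
n_3 = (-0.0288, +0.9996)
n_4 = (-0.9968, -0.0794)
  (0,1): δ = 113.13°  ·
  (0,2): δ = 67.21°  ·
  (0,3): δ = 24.60°  ✓
  (0,4): δ = 68.30°  ·
  (1,2): δ = 134.08°  ·
  (1,3): δ = 91.47°  ·
  (1,4): δ = 1.43°  ✓
  (2,3): δ = 137.39°  ·
  (2,4): δ = 44.49°  ·
  (3,4): δ = 87.10°  ·
antipodal pairs: 2

count = 2; pairs: (0,3), (1,4)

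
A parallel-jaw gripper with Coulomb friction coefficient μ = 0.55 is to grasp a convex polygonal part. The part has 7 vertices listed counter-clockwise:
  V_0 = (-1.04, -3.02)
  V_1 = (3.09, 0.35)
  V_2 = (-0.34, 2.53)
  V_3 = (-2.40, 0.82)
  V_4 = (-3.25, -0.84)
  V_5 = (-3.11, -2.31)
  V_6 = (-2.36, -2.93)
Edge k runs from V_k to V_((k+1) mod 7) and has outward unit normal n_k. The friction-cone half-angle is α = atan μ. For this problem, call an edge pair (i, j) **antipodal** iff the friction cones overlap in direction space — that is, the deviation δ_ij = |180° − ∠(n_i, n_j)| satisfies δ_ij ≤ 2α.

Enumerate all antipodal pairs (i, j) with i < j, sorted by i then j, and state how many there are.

count = 7; pairs: (0,2), (0,3), (0,4), (1,4), (1,5), (1,6), (2,6)

α = atan 0.55 = 28.81°;  2α = 57.62°
n_0 = (+0.6322, -0.7748)
n_1 = (+0.5364, +0.8440)
n_2 = (-0.6387, +0.7694)
n_3 = (-0.8901, +0.4558)
n_4 = (-0.9955, -0.0948)
n_5 = (-0.6371, -0.7707)
n_6 = (-0.0680, -0.9977)
  (0,1): δ = 71.65°  ·
  (0,2): δ = 0.48°  ✓
  (0,3): δ = 23.67°  ✓
  (0,4): δ = 56.23°  ✓
  (0,5): δ = 101.21°  ·
  (0,6): δ = 136.89°  ·
  (1,2): δ = 107.87°  ·
  (1,3): δ = 84.68°  ·
  (1,4): δ = 52.12°  ✓
  (1,5): δ = 7.14°  ✓
  (1,6): δ = 28.54°  ✓
  (2,3): δ = 156.81°  ·
  (2,4): δ = 124.26°  ·
  (2,5): δ = 79.28°  ·
  (2,6): δ = 43.60°  ✓
  (3,4): δ = 147.45°  ·
  (3,5): δ = 102.46°  ·
  (3,6): δ = 66.79°  ·
  (4,5): δ = 135.02°  ·
  (4,6): δ = 99.34°  ·
  (5,6): δ = 144.32°  ·
antipodal pairs: 7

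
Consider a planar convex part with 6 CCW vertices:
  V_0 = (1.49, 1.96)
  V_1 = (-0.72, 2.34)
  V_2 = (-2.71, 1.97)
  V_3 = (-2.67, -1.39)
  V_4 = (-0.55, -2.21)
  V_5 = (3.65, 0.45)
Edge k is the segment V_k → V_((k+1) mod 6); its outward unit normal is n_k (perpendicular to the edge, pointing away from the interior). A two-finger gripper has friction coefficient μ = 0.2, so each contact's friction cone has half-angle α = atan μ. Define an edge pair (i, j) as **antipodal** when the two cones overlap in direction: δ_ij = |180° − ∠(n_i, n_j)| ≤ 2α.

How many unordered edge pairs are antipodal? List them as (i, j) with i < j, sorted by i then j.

count = 3; pairs: (0,3), (1,4), (3,5)

α = atan 0.2 = 11.31°;  2α = 22.62°
n_0 = (+0.1695, +0.9855)
n_1 = (-0.1828, +0.9832)
n_2 = (-0.9999, -0.0119)
n_3 = (-0.3607, -0.9327)
n_4 = (+0.5351, -0.8448)
n_5 = (+0.5730, +0.8196)
  (0,1): δ = 159.71°  ·
  (0,2): δ = 79.56°  ·
  (0,3): δ = 11.39°  ✓
  (0,4): δ = 42.10°  ·
  (0,5): δ = 154.80°  ·
  (1,2): δ = 99.85°  ·
  (1,3): δ = 31.68°  ·
  (1,4): δ = 21.81°  ✓
  (1,5): δ = 134.51°  ·
  (2,3): δ = 111.83°  ·
  (2,4): δ = 58.33°  ·
  (2,5): δ = 54.36°  ·
  (3,4): δ = 126.51°  ·
  (3,5): δ = 13.81°  ✓
  (4,5): δ = 67.30°  ·
antipodal pairs: 3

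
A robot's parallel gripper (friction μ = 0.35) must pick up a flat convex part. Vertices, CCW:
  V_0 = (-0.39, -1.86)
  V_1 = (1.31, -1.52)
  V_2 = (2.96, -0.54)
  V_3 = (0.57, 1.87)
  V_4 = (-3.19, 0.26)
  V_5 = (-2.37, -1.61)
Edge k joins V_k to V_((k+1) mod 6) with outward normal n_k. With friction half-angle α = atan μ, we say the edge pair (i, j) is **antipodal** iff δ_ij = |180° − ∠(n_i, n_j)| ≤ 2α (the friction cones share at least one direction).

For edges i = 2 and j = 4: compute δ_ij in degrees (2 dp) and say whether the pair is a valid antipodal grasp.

δ = 21.08°, valid

α = atan 0.35 = 19.29°;  2α = 38.58°
edge 2: e_2 = (-2.39, +2.41);  n_2 = (+0.7100, +0.7042)
edge 4: e_4 = (+0.82, -1.87);  n_4 = (-0.9158, -0.4016)
∠(n_2, n_4) = 158.92°
δ = |180° − 158.92°| = 21.08°
21.08° ≤ 2α = 38.58°  →  valid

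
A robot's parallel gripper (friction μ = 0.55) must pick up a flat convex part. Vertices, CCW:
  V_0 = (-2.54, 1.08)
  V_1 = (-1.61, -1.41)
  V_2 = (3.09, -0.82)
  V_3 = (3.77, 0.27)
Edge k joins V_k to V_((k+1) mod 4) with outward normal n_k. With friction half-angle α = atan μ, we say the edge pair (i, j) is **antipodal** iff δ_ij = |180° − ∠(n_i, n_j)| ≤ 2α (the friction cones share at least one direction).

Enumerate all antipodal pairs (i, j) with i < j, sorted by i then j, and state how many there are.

α = atan 0.55 = 28.81°;  2α = 57.62°
n_0 = (-0.9368, -0.3499)
n_1 = (+0.1246, -0.9922)
n_2 = (+0.8484, -0.5293)
n_3 = (+0.1273, +0.9919)
  (0,1): δ = 103.33°  ·
  (0,2): δ = 52.44°  ✓
  (0,3): δ = 62.20°  ·
  (1,2): δ = 129.11°  ·
  (1,3): δ = 14.47°  ✓
  (2,3): δ = 65.36°  ·
antipodal pairs: 2

count = 2; pairs: (0,2), (1,3)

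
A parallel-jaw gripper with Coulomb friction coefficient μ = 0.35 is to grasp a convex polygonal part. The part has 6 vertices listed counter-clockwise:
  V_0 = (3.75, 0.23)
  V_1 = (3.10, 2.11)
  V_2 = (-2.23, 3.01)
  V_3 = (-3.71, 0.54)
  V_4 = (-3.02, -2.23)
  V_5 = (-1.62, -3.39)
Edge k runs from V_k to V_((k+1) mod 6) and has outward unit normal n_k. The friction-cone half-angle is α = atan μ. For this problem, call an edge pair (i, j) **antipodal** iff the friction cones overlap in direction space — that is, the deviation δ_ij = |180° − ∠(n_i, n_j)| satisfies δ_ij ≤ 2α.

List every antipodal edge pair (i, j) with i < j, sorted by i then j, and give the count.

α = atan 0.35 = 19.29°;  2α = 38.58°
n_0 = (+0.9451, +0.3268)
n_1 = (+0.1665, +0.9860)
n_2 = (-0.8578, +0.5140)
n_3 = (-0.9703, -0.2417)
n_4 = (-0.6380, -0.7700)
n_5 = (+0.5590, -0.8292)
  (0,1): δ = 118.66°  ·
  (0,2): δ = 50.00°  ·
  (0,3): δ = 5.08°  ✓
  (0,4): δ = 31.28°  ✓
  (0,5): δ = 104.91°  ·
  (1,2): δ = 111.35°  ·
  (1,3): δ = 66.43°  ·
  (1,4): δ = 30.06°  ✓
  (1,5): δ = 43.57°  ·
  (2,3): δ = 135.08°  ·
  (2,4): δ = 98.71°  ·
  (2,5): δ = 25.09°  ✓
  (3,4): δ = 143.63°  ·
  (3,5): δ = 70.00°  ·
  (4,5): δ = 106.37°  ·
antipodal pairs: 4

count = 4; pairs: (0,3), (0,4), (1,4), (2,5)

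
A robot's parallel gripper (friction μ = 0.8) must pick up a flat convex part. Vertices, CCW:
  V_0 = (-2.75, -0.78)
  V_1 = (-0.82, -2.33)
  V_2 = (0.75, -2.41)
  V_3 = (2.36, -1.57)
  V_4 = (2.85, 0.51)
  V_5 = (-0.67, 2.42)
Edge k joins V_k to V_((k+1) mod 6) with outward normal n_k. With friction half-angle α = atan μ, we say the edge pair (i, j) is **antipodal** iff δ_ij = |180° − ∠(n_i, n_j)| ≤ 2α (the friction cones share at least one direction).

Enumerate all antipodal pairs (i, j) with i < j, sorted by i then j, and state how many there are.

count = 7; pairs: (0,3), (0,4), (1,4), (1,5), (2,4), (2,5), (3,5)

α = atan 0.8 = 38.66°;  2α = 77.32°
n_0 = (-0.6262, -0.7797)
n_1 = (-0.0509, -0.9987)
n_2 = (+0.4626, -0.8866)
n_3 = (+0.9734, -0.2293)
n_4 = (+0.4769, +0.8789)
n_5 = (-0.8384, +0.5450)
  (0,1): δ = 144.15°  ·
  (0,2): δ = 113.68°  ·
  (0,3): δ = 64.49°  ✓
  (0,4): δ = 10.28°  ✓
  (0,5): δ = 95.74°  ·
  (1,2): δ = 149.53°  ·
  (1,3): δ = 100.34°  ·
  (1,4): δ = 25.57°  ✓
  (1,5): δ = 59.89°  ✓
  (2,3): δ = 130.81°  ·
  (2,4): δ = 56.04°  ✓
  (2,5): δ = 29.42°  ✓
  (3,4): δ = 105.23°  ·
  (3,5): δ = 19.77°  ✓
  (4,5): δ = 94.54°  ·
antipodal pairs: 7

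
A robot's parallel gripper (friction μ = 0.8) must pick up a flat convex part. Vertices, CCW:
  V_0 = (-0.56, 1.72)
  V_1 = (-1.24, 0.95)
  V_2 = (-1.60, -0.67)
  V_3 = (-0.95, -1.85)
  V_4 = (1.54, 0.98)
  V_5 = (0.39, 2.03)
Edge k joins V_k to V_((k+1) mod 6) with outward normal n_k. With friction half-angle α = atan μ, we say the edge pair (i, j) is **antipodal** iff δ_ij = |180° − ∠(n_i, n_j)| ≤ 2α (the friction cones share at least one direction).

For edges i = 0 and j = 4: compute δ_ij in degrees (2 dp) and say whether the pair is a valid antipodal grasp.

α = atan 0.8 = 38.66°;  2α = 77.32°
edge 0: e_0 = (-0.68, -0.77);  n_0 = (-0.7496, +0.6619)
edge 4: e_4 = (-1.15, +1.05);  n_4 = (+0.6743, +0.7385)
∠(n_0, n_4) = 90.95°
δ = |180° − 90.95°| = 89.05°
89.05° > 2α = 77.32°  →  invalid

δ = 89.05°, invalid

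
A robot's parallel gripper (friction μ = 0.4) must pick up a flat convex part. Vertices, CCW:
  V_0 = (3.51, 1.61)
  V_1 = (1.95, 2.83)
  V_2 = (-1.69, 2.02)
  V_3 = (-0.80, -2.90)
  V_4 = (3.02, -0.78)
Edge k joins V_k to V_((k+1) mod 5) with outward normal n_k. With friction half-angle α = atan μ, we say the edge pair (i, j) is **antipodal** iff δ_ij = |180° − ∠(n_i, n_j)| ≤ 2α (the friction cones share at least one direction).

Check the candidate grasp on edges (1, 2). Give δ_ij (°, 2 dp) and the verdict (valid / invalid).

δ = 92.29°, invalid

α = atan 0.4 = 21.80°;  2α = 43.60°
edge 1: e_1 = (-3.64, -0.81);  n_1 = (-0.2172, +0.9761)
edge 2: e_2 = (+0.89, -4.92);  n_2 = (-0.9840, -0.1780)
∠(n_1, n_2) = 87.71°
δ = |180° − 87.71°| = 92.29°
92.29° > 2α = 43.60°  →  invalid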